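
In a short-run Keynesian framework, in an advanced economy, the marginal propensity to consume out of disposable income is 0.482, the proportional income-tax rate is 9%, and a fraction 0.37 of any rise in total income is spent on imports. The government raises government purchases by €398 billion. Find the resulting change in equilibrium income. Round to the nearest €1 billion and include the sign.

+€427 billion

Government-spending multiplier = 1/(1 − c(1−t) + m) = 1/(1 − 0.482×0.91 + 0.37) = 1/0.93138 ≈ 1.074.
ΔY = k × ΔG = (+€398 billion) / 0.93138 ≈ +€427 billion.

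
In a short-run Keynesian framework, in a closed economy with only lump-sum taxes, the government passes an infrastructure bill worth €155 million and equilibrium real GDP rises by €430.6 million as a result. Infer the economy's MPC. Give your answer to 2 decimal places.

0.64

Implied spending multiplier k = ΔY/ΔG = 430.6/155 ≈ 2.7781.
Since k = 1/(1 − MPC), MPC = 1 − 1/k = 1 − ΔG/ΔY = 1 − 155/430.6 ≈ 0.64.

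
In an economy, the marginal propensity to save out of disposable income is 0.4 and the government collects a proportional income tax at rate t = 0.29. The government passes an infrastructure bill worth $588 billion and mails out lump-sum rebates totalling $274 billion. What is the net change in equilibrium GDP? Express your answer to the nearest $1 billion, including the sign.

MPC = 1 − MPS = 1 − 0.4 = 0.6.
Expenditure multiplier = 1/(1 − c(1−t)) = 1/(1 − 0.6×0.71) = 1/0.574 ≈ 1.742.
ΔG contributes k·ΔG = (+$588 billion) / 0.574 ≈ +$1,024.4 billion.
ΔT of −$274 billion changes first-round spending by −c·ΔT = +$164.4 billion, contributing k·(−c·ΔT) = (+$164.4 billion) / 0.574 ≈ +$286.4 billion.
Net ΔY = k(ΔG − c·ΔT) = (+$752.4 billion) / 0.574 ≈ +$1,311 billion.

+$1,311 billion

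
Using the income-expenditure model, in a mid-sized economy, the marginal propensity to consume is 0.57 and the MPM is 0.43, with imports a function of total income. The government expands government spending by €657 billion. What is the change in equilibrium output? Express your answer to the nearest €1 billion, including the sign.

Expenditure multiplier = 1/(1 − c + m) = 1/(1 − 0.57 + 0.43) = 1/0.86 ≈ 1.163.
ΔY = k × ΔG = (+€657 billion) / 0.86 ≈ +€764 billion.

+€764 billion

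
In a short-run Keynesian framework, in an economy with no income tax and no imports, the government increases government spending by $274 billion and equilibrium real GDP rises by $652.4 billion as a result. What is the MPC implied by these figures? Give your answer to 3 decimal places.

Implied spending multiplier k = ΔY/ΔG = 652.4/274 ≈ 2.381.
Since k = 1/(1 − MPC), MPC = 1 − 1/k = 1 − ΔG/ΔY = 1 − 274/652.4 ≈ 0.580.

0.580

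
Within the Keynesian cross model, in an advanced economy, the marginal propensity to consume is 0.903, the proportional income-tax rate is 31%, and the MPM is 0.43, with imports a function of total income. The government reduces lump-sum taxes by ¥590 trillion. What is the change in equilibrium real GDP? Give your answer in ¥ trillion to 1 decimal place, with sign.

+¥660.2 trillion

A lump-sum tax change of −¥590 trillion shifts disposable income by +¥590 trillion; first-round consumption changes by −c × ΔT = −0.903 × (−¥590 trillion) = +¥532.77 trillion.
Expenditure multiplier = 1/(1 − c(1−t) + m) = 1/(1 − 0.903×0.69 + 0.43) = 1/0.80693 ≈ 1.239.
The tax multiplier is −c × k ≈ −1.119, so ΔY = k × (−c·ΔT) = (+¥532.77 trillion) / 0.80693 ≈ +¥660.2 trillion.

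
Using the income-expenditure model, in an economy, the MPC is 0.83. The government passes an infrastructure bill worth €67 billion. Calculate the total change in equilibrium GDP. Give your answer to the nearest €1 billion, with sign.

Spending multiplier = 1/(1 − MPC) = 1/(1 − 0.83) = 1/0.17 ≈ 5.882.
ΔY = k × ΔG = (+€67 billion) / 0.17 ≈ +€394 billion.

+€394 billion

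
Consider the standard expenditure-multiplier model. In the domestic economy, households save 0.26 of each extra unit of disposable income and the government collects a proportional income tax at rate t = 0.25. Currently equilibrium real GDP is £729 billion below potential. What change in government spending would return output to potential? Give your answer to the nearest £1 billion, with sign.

MPC = 1 − MPS = 1 − 0.26 = 0.74.
Spending multiplier = 1/(1 − c(1−t)) = 1/(1 − 0.74×0.75) = 1/0.445 ≈ 2.247.
Need ΔY = +£729 billion, so ΔG = ΔY/k = (+£729 billion) × 0.445 ≈ +£324 billion.
The government should increase government spending by £324 billion.

+£324 billion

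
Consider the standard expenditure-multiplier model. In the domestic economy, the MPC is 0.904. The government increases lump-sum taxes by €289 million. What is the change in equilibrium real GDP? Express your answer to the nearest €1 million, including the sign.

A lump-sum tax change of +€289 million shifts disposable income by −€289 million; first-round consumption changes by −c × ΔT = −0.904 × (+€289 million) = −€261.256 million.
Expenditure multiplier = 1/(1 − MPC) = 1/(1 − 0.904) = 1/0.096 ≈ 10.417.
The tax multiplier is −c × k ≈ −9.417, so ΔY = k × (−c·ΔT) = (−€261.256 million) / 0.096 ≈ −€2,721 million.

−€2,721 million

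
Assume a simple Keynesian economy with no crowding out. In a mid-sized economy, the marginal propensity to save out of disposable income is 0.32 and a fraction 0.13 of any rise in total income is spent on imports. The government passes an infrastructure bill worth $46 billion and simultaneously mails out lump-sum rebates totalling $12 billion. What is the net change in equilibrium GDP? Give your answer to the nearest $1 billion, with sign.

+$120 billion

MPC = 1 − MPS = 1 − 0.32 = 0.68.
Expenditure multiplier = 1/(1 − c + m) = 1/(1 − 0.68 + 0.13) = 1/0.45 ≈ 2.222.
ΔG contributes k·ΔG = (+$46 billion) / 0.45 ≈ +$102.2 billion.
ΔT of −$12 billion changes first-round spending by −c·ΔT = +$8.16 billion, contributing k·(−c·ΔT) = (+$8.16 billion) / 0.45 ≈ +$18.1 billion.
Net ΔY = k(ΔG − c·ΔT) = (+$54.16 billion) / 0.45 ≈ +$120 billion.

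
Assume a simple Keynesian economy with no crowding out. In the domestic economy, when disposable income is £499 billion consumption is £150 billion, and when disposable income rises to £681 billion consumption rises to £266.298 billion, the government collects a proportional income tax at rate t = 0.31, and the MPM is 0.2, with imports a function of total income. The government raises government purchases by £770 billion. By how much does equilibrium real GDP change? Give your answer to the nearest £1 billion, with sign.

+£1,014 billion

MPC = ΔC/ΔYd = (266.298 − 150)/(681 − 499) = 116.298/182 = 0.639.
Expenditure multiplier = 1/(1 − c(1−t) + m) = 1/(1 − 0.639×0.69 + 0.2) = 1/0.75909 ≈ 1.317.
ΔY = k × ΔG = (+£770 billion) / 0.75909 ≈ +£1,014 billion.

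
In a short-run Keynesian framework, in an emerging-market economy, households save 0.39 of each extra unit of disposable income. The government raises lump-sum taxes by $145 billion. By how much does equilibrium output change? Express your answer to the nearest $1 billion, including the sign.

MPC = 1 − MPS = 1 − 0.39 = 0.61.
A lump-sum tax change of +$145 billion shifts disposable income by −$145 billion; first-round consumption changes by −c × ΔT = −0.61 × (+$145 billion) = −$88.45 billion.
Expenditure multiplier = 1/(1 − MPC) = 1/(1 − 0.61) = 1/0.39 ≈ 2.564.
The tax multiplier is −c × k ≈ −1.564, so ΔY = k × (−c·ΔT) = (−$88.45 billion) / 0.39 ≈ −$227 billion.

−$227 billion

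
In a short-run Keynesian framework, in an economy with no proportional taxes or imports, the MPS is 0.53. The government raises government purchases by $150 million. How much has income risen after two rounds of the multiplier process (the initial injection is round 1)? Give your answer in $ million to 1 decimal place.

MPC = 1 − MPS = 1 − 0.53 = 0.47.
Round 1 adds ΔG = $150 million; each later round is MPC = 0.47 times the previous.
After 2 rounds: 150 + 70.5 = ΔG·(1 − c^2)/(1 − c) = 150 × (1 − 0.2209)/0.53 = $220.5 million.

$220.5 million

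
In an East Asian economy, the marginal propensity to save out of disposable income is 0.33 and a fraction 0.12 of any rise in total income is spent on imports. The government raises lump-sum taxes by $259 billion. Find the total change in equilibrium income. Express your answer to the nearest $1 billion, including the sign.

−$386 billion

MPC = 1 − MPS = 1 − 0.33 = 0.67.
A lump-sum tax change of +$259 billion shifts disposable income by −$259 billion; first-round consumption changes by −c × ΔT = −0.67 × (+$259 billion) = −$173.53 billion.
Expenditure multiplier = 1/(1 − c + m) = 1/(1 − 0.67 + 0.12) = 1/0.45 ≈ 2.222.
The tax multiplier is −c × k ≈ −1.489, so ΔY = k × (−c·ΔT) = (−$173.53 billion) / 0.45 ≈ −$386 billion.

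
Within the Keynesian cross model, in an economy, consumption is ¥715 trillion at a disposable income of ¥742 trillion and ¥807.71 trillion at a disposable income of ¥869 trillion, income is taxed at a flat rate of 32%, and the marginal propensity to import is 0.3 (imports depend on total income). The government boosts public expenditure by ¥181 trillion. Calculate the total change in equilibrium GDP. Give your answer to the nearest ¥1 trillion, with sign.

+¥225 trillion

MPC = ΔC/ΔYd = (807.71 − 715)/(869 − 742) = 92.71/127 = 0.73.
Government-spending multiplier = 1/(1 − c(1−t) + m) = 1/(1 − 0.73×0.68 + 0.3) = 1/0.8036 ≈ 1.244.
ΔY = k × ΔG = (+¥181 trillion) / 0.8036 ≈ +¥225 trillion.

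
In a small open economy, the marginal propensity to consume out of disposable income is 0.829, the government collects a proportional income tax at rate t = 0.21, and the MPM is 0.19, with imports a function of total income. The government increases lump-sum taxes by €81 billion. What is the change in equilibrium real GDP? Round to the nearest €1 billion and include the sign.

A lump-sum tax change of +€81 billion shifts disposable income by −€81 billion; first-round consumption changes by −c × ΔT = −0.829 × (+€81 billion) = −€67.149 billion.
Expenditure multiplier = 1/(1 − c(1−t) + m) = 1/(1 − 0.829×0.79 + 0.19) = 1/0.53509 ≈ 1.869.
The tax multiplier is −c × k ≈ −1.549, so ΔY = k × (−c·ΔT) = (−€67.149 billion) / 0.53509 ≈ −€125 billion.

−€125 billion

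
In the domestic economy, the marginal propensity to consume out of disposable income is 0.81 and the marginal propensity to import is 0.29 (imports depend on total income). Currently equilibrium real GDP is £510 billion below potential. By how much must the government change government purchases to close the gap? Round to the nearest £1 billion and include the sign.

+£245 billion

Spending multiplier = 1/(1 − c + m) = 1/(1 − 0.81 + 0.29) = 1/0.48 ≈ 2.083.
Need ΔY = +£510 billion, so ΔG = ΔY/k = (+£510 billion) × 0.48 ≈ +£245 billion.
The government should increase government purchases by £245 billion.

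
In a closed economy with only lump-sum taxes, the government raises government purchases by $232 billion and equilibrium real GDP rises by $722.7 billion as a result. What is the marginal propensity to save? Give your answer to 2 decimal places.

Implied spending multiplier k = ΔY/ΔG = 722.7/232 ≈ 3.1151.
Since k = 1/(1 − MPC), MPC = 1 − 1/k = 1 − ΔG/ΔY = 1 − 232/722.7 ≈ 0.68.
MPS = 1 − MPC = 0.32.

0.32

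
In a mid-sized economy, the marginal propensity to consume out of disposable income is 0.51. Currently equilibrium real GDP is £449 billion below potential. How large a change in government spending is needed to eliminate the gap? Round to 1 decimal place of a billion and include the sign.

Spending multiplier = 1/(1 − MPC) = 1/(1 − 0.51) = 1/0.49 ≈ 2.041.
Need ΔY = +£449 billion, so ΔG = ΔY/k = (+£449 billion) × 0.49 ≈ +£220 billion.
The government should increase government spending by £220 billion.

+£220.0 billion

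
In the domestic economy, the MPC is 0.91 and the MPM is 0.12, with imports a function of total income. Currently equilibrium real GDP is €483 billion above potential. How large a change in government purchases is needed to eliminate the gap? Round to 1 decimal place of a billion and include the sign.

−€101.4 billion

Spending multiplier = 1/(1 − c + m) = 1/(1 − 0.91 + 0.12) = 1/0.21 ≈ 4.762.
Need ΔY = −€483 billion, so ΔG = ΔY/k = (−€483 billion) × 0.21 ≈ −€101.4 billion.
The government should cut government purchases by €101.4 billion.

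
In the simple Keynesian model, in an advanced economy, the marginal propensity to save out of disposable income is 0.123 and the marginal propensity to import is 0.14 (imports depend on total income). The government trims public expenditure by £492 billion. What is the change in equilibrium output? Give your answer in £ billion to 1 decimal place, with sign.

−£1,870.7 billion

MPC = 1 − MPS = 1 − 0.123 = 0.877.
Spending multiplier = 1/(1 − c + m) = 1/(1 − 0.877 + 0.14) = 1/0.263 ≈ 3.802.
ΔY = k × ΔG = (−£492 billion) / 0.263 ≈ −£1,870.7 billion.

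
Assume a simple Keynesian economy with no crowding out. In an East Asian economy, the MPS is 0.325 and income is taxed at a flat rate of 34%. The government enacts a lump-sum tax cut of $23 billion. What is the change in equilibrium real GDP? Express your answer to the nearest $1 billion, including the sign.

MPC = 1 − MPS = 1 − 0.325 = 0.675.
A lump-sum tax change of −$23 billion shifts disposable income by +$23 billion; first-round consumption changes by −c × ΔT = −0.675 × (−$23 billion) = +$15.525 billion.
Expenditure multiplier = 1/(1 − c(1−t)) = 1/(1 − 0.675×0.66) = 1/0.5545 ≈ 1.803.
The tax multiplier is −c × k ≈ −1.217, so ΔY = k × (−c·ΔT) = (+$15.525 billion) / 0.5545 ≈ +$28 billion.

+$28 billion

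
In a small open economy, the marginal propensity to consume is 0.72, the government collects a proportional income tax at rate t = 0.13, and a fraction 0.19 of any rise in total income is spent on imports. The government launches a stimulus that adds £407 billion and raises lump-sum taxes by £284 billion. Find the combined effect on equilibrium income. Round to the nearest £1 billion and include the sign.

Expenditure multiplier = 1/(1 − c(1−t) + m) = 1/(1 − 0.72×0.87 + 0.19) = 1/0.5636 ≈ 1.774.
ΔG contributes k·ΔG = (+£407 billion) / 0.5636 ≈ +£722.1 billion.
ΔT of +£284 billion changes first-round spending by −c·ΔT = −£204.48 billion, contributing k·(−c·ΔT) = (−£204.48 billion) / 0.5636 ≈ −£362.8 billion.
Net ΔY = k(ΔG − c·ΔT) = (+£202.52 billion) / 0.5636 ≈ +£359 billion.

+£359 billion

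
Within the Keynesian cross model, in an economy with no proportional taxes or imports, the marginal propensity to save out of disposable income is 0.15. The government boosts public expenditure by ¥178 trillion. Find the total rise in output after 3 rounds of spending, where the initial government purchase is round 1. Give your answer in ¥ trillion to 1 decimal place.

MPC = 1 − MPS = 1 − 0.15 = 0.85.
Round 1 adds ΔG = ¥178 trillion; each later round is MPC = 0.85 times the previous.
After 3 rounds: 178 + 151.3 + 128.605 = ΔG·(1 − c^3)/(1 − c) = 178 × (1 − 0.614125)/0.15 ≈ ¥457.9 trillion.

¥457.9 trillion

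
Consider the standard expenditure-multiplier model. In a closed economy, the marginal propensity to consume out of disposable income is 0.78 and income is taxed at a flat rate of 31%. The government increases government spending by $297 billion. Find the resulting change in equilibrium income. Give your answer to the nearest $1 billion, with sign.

+$643 billion

Expenditure multiplier = 1/(1 − c(1−t)) = 1/(1 − 0.78×0.69) = 1/0.4618 ≈ 2.165.
ΔY = k × ΔG = (+$297 billion) / 0.4618 ≈ +$643 billion.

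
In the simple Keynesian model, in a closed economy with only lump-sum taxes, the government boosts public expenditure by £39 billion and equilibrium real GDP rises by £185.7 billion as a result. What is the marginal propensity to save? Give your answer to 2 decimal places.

Implied spending multiplier k = ΔY/ΔG = 185.7/39 ≈ 4.7615.
Since k = 1/(1 − MPC), MPC = 1 − 1/k = 1 − ΔG/ΔY = 1 − 39/185.7 ≈ 0.79.
MPS = 1 − MPC = 0.21.

0.21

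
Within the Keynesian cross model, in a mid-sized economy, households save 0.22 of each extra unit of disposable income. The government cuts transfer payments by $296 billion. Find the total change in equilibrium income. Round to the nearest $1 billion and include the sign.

−$1,049 billion

MPC = 1 − MPS = 1 − 0.22 = 0.78.
The transfer change shifts disposable income by −$296 billion, so first-round consumption changes by c·ΔTR = 0.78 × (−$296 billion) = −$230.88 billion.
Expenditure multiplier = 1/(1 − MPC) = 1/(1 − 0.78) = 1/0.22 ≈ 4.545.
The transfer multiplier is c × k ≈ 3.545, so ΔY = k × (c·ΔTR) = (−$230.88 billion) / 0.22 ≈ −$1,049 billion.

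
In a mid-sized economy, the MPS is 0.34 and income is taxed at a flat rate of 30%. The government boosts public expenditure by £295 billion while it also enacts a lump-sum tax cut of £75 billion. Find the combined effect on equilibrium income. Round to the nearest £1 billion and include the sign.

+£640 billion

MPC = 1 − MPS = 1 − 0.34 = 0.66.
Expenditure multiplier = 1/(1 − c(1−t)) = 1/(1 − 0.66×0.7) = 1/0.538 ≈ 1.859.
ΔG contributes k·ΔG = (+£295 billion) / 0.538 ≈ +£548.3 billion.
ΔT of −£75 billion changes first-round spending by −c·ΔT = +£49.5 billion, contributing k·(−c·ΔT) = (+£49.5 billion) / 0.538 ≈ +£92 billion.
Net ΔY = k(ΔG − c·ΔT) = (+£344.5 billion) / 0.538 ≈ +£640 billion.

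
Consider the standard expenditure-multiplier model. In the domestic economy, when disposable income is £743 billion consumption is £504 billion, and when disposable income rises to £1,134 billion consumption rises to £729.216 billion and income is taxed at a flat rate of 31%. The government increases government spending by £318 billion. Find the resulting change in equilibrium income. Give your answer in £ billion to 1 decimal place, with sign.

MPC = ΔC/ΔYd = (729.216 − 504)/(1,134 − 743) = 225.216/391 = 0.576.
Expenditure multiplier = 1/(1 − c(1−t)) = 1/(1 − 0.576×0.69) = 1/0.60256 ≈ 1.66.
ΔY = k × ΔG = (+£318 billion) / 0.60256 ≈ +£527.7 billion.

+£527.7 billion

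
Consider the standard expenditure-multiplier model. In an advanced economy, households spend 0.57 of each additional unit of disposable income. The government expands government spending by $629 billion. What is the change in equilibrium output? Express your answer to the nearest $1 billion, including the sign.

Government-spending multiplier = 1/(1 − MPC) = 1/(1 − 0.57) = 1/0.43 ≈ 2.326.
ΔY = k × ΔG = (+$629 billion) / 0.43 ≈ +$1,463 billion.

+$1,463 billion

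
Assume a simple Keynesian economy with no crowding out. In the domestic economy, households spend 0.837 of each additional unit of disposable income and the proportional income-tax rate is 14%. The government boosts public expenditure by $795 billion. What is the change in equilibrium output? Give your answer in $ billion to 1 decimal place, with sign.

Expenditure multiplier = 1/(1 − c(1−t)) = 1/(1 − 0.837×0.86) = 1/0.28018 ≈ 3.569.
ΔY = k × ΔG = (+$795 billion) / 0.28018 ≈ +$2,837.5 billion.

+$2,837.5 billion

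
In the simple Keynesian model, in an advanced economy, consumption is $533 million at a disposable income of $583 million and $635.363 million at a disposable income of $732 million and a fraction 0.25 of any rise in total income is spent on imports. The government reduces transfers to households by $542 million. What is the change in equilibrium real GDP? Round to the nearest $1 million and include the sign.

−$661 million

MPC = ΔC/ΔYd = (635.363 − 533)/(732 − 583) = 102.363/149 = 0.687.
The transfer change shifts disposable income by −$542 million, so first-round consumption changes by c·ΔTR = 0.687 × (−$542 million) = −$372.354 million.
Expenditure multiplier = 1/(1 − c + m) = 1/(1 − 0.687 + 0.25) = 1/0.563 ≈ 1.776.
The transfer multiplier is c × k ≈ 1.22, so ΔY = k × (c·ΔTR) = (−$372.354 million) / 0.563 ≈ −$661 million.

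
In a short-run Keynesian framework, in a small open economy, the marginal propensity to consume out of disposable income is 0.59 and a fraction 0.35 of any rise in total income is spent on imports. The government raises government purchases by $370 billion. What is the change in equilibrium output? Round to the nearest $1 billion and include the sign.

+$487 billion

Government-spending multiplier = 1/(1 − c + m) = 1/(1 − 0.59 + 0.35) = 1/0.76 ≈ 1.316.
ΔY = k × ΔG = (+$370 billion) / 0.76 ≈ +$487 billion.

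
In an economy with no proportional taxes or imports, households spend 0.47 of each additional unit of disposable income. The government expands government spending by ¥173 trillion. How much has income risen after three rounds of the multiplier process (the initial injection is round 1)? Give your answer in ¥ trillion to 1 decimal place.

¥292.5 trillion

Round 1 adds ΔG = ¥173 trillion; each later round is MPC = 0.47 times the previous.
After 3 rounds: 173 + 81.31 + 38.2157 = ΔG·(1 − c^3)/(1 − c) = 173 × (1 − 0.103823)/0.53 ≈ ¥292.5 trillion.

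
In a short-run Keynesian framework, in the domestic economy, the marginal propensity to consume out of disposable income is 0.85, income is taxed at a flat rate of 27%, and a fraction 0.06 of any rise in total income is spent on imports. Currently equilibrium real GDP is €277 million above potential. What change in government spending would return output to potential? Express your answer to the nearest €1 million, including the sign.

−€122 million

Spending multiplier = 1/(1 − c(1−t) + m) = 1/(1 − 0.85×0.73 + 0.06) = 1/0.4395 ≈ 2.275.
Need ΔY = −€277 million, so ΔG = ΔY/k = (−€277 million) × 0.4395 ≈ −€122 million.
The government should cut government spending by €122 million.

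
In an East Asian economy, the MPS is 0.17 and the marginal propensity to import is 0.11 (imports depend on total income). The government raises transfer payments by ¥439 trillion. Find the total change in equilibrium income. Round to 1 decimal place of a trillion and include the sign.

MPC = 1 − MPS = 1 − 0.17 = 0.83.
The transfer change shifts disposable income by +¥439 trillion, so first-round consumption changes by c·ΔTR = 0.83 × (+¥439 trillion) = +¥364.37 trillion.
Expenditure multiplier = 1/(1 − c + m) = 1/(1 − 0.83 + 0.11) = 1/0.28 ≈ 3.571.
The transfer multiplier is c × k ≈ 2.964, so ΔY = k × (c·ΔTR) = (+¥364.37 trillion) / 0.28 ≈ +¥1,301.3 trillion.

+¥1,301.3 trillion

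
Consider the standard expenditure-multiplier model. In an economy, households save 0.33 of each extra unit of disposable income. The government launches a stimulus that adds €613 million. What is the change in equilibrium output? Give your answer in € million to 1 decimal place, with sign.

+€1,857.6 million

MPC = 1 − MPS = 1 − 0.33 = 0.67.
Spending multiplier = 1/(1 − MPC) = 1/(1 − 0.67) = 1/0.33 ≈ 3.03.
ΔY = k × ΔG = (+€613 million) / 0.33 ≈ +€1,857.6 million.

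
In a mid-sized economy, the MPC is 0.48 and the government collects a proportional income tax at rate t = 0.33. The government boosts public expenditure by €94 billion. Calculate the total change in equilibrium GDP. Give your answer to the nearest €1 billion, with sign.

Expenditure multiplier = 1/(1 − c(1−t)) = 1/(1 − 0.48×0.67) = 1/0.6784 ≈ 1.474.
ΔY = k × ΔG = (+€94 billion) / 0.6784 ≈ +€139 billion.

+€139 billion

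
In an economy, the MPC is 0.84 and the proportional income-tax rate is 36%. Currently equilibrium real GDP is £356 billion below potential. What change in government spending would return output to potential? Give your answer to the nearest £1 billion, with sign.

Spending multiplier = 1/(1 − c(1−t)) = 1/(1 − 0.84×0.64) = 1/0.4624 ≈ 2.163.
Need ΔY = +£356 billion, so ΔG = ΔY/k = (+£356 billion) × 0.4624 ≈ +£165 billion.
The government should increase government spending by £165 billion.

+£165 billion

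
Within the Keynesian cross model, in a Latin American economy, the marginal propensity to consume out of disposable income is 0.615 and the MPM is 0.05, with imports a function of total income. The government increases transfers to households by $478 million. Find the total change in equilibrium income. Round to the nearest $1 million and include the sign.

+$676 million

The transfer change shifts disposable income by +$478 million, so first-round consumption changes by c·ΔTR = 0.615 × (+$478 million) = +$293.97 million.
Expenditure multiplier = 1/(1 − c + m) = 1/(1 − 0.615 + 0.05) = 1/0.435 ≈ 2.299.
The transfer multiplier is c × k ≈ 1.414, so ΔY = k × (c·ΔTR) = (+$293.97 million) / 0.435 ≈ +$676 million.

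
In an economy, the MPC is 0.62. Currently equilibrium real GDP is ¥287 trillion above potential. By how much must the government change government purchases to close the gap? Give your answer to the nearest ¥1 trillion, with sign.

−¥109 trillion

Spending multiplier = 1/(1 − MPC) = 1/(1 − 0.62) = 1/0.38 ≈ 2.632.
Need ΔY = −¥287 trillion, so ΔG = ΔY/k = (−¥287 trillion) × 0.38 ≈ −¥109 trillion.
The government should cut government purchases by ¥109 trillion.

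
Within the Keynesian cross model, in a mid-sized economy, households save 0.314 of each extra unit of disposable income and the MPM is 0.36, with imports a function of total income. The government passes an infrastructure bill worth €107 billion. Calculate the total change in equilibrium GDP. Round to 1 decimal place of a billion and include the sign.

MPC = 1 − MPS = 1 − 0.314 = 0.686.
Government-spending multiplier = 1/(1 − c + m) = 1/(1 − 0.686 + 0.36) = 1/0.674 ≈ 1.484.
ΔY = k × ΔG = (+€107 billion) / 0.674 ≈ +€158.8 billion.

+€158.8 billion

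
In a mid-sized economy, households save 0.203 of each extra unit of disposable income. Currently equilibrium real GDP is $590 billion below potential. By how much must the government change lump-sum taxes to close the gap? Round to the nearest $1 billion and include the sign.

MPC = 1 − MPS = 1 − 0.203 = 0.797.
Spending multiplier = 1/(1 − MPC) = 1/(1 − 0.797) = 1/0.203 ≈ 4.926.
Tax multiplier = −c·k = −0.797/0.203 ≈ −3.926. Need ΔY = +$590 billion, so ΔT = ΔY/(−c·k) = −(+$590 billion) × 0.203 / 0.797 ≈ −$150 billion.
The government should cut lump-sum taxes by $150 billion.

−$150 billion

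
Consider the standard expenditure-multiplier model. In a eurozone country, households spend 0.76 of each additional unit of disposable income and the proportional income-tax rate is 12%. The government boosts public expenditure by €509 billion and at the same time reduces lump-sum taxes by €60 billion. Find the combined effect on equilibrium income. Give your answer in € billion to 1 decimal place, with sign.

+€1,674.5 billion

Expenditure multiplier = 1/(1 − c(1−t)) = 1/(1 − 0.76×0.88) = 1/0.3312 ≈ 3.019.
ΔG contributes k·ΔG = (+€509 billion) / 0.3312 ≈ +€1,536.8 billion.
ΔT of −€60 billion changes first-round spending by −c·ΔT = +€45.6 billion, contributing k·(−c·ΔT) = (+€45.6 billion) / 0.3312 ≈ +€137.7 billion.
Net ΔY = k(ΔG − c·ΔT) = (+€554.6 billion) / 0.3312 ≈ +€1,674.5 billion.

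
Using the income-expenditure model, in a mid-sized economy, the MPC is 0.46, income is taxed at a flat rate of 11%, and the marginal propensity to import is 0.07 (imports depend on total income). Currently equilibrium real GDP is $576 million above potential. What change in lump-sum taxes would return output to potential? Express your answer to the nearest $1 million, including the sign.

+$827 million

Spending multiplier = 1/(1 − c(1−t) + m) = 1/(1 − 0.46×0.89 + 0.07) = 1/0.6606 ≈ 1.514.
Tax multiplier = −c·k = −0.46/0.6606 ≈ −0.696. Need ΔY = −$576 million, so ΔT = ΔY/(−c·k) = −(−$576 million) × 0.6606 / 0.46 ≈ +$827 million.
The government should raise lump-sum taxes by $827 million.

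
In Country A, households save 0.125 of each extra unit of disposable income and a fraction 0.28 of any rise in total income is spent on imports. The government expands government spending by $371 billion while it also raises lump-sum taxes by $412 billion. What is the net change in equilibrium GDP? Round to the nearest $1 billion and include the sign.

+$26 billion

MPC = 1 − MPS = 1 − 0.125 = 0.875.
Expenditure multiplier = 1/(1 − c + m) = 1/(1 − 0.875 + 0.28) = 1/0.405 ≈ 2.469.
ΔG contributes k·ΔG = (+$371 billion) / 0.405 ≈ +$916 billion.
ΔT of +$412 billion changes first-round spending by −c·ΔT = −$360.5 billion, contributing k·(−c·ΔT) = (−$360.5 billion) / 0.405 ≈ −$890.1 billion.
Net ΔY = k(ΔG − c·ΔT) = (+$10.5 billion) / 0.405 ≈ +$26 billion.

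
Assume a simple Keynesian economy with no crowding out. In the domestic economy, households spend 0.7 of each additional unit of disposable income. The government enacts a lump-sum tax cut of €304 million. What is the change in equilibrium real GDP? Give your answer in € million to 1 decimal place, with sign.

A lump-sum tax change of −€304 million shifts disposable income by +€304 million; first-round consumption changes by −c × ΔT = −0.7 × (−€304 million) = +€212.8 million.
Expenditure multiplier = 1/(1 − MPC) = 1/(1 − 0.7) = 1/0.3 ≈ 3.333.
The tax multiplier is −c × k ≈ −2.333, so ΔY = k × (−c·ΔT) = (+€212.8 million) / 0.3 ≈ +€709.3 million.

+€709.3 million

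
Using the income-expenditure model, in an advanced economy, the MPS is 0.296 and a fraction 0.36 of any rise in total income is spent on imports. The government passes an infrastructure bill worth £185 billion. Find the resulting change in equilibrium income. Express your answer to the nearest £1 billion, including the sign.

+£282 billion

MPC = 1 − MPS = 1 − 0.296 = 0.704.
Spending multiplier = 1/(1 − c + m) = 1/(1 − 0.704 + 0.36) = 1/0.656 ≈ 1.524.
ΔY = k × ΔG = (+£185 billion) / 0.656 ≈ +£282 billion.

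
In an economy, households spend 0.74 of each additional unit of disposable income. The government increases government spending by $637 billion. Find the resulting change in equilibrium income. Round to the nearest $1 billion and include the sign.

+$2,450 billion

Expenditure multiplier = 1/(1 − MPC) = 1/(1 − 0.74) = 1/0.26 ≈ 3.846.
ΔY = k × ΔG = (+$637 billion) / 0.26 = +$2,450 billion.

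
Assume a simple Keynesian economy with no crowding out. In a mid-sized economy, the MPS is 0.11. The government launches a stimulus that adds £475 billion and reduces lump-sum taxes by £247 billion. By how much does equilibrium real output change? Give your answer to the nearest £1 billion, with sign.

MPC = 1 − MPS = 1 − 0.11 = 0.89.
Expenditure multiplier = 1/(1 − MPC) = 1/(1 − 0.89) = 1/0.11 ≈ 9.091.
ΔG contributes k·ΔG = (+£475 billion) / 0.11 ≈ +£4,318.2 billion.
ΔT of −£247 billion changes first-round spending by −c·ΔT = +£219.83 billion, contributing k·(−c·ΔT) = (+£219.83 billion) / 0.11 ≈ +£1,998.5 billion.
Net ΔY = k(ΔG − c·ΔT) = (+£694.83 billion) / 0.11 ≈ +£6,317 billion.

+£6,317 billion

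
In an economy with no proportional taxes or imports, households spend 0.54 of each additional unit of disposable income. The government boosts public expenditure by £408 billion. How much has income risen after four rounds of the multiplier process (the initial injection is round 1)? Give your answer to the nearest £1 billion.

Round 1 adds ΔG = £408 billion; each later round is MPC = 0.54 times the previous.
After 4 rounds: 408 + 220.32 + 118.9728 + 64.245312 = ΔG·(1 − c^4)/(1 − c) = 408 × (1 − 0.08503056)/0.46 ≈ £812 billion.

£812 billion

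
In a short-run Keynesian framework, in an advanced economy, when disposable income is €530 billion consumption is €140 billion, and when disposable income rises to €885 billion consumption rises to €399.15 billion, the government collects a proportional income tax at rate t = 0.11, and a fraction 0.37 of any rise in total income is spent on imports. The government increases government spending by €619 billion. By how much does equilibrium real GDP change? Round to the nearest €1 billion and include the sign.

+€859 billion

MPC = ΔC/ΔYd = (399.15 − 140)/(885 − 530) = 259.15/355 = 0.73.
Spending multiplier = 1/(1 − c(1−t) + m) = 1/(1 − 0.73×0.89 + 0.37) = 1/0.7203 ≈ 1.388.
ΔY = k × ΔG = (+€619 billion) / 0.7203 ≈ +€859 billion.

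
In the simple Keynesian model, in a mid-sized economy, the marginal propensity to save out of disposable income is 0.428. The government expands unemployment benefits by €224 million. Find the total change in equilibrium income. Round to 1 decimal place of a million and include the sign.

MPC = 1 − MPS = 1 − 0.428 = 0.572.
The transfer change shifts disposable income by +€224 million, so first-round consumption changes by c·ΔTR = 0.572 × (+€224 million) = +€128.128 million.
Expenditure multiplier = 1/(1 − MPC) = 1/(1 − 0.572) = 1/0.428 ≈ 2.336.
The transfer multiplier is c × k ≈ 1.336, so ΔY = k × (c·ΔTR) = (+€128.128 million) / 0.428 ≈ +€299.4 million.

+€299.4 million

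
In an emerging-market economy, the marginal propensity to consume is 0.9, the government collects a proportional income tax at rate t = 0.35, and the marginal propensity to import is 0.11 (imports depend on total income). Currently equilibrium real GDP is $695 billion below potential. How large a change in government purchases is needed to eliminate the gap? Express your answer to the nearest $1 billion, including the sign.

+$365 billion

Spending multiplier = 1/(1 − c(1−t) + m) = 1/(1 − 0.9×0.65 + 0.11) = 1/0.525 ≈ 1.905.
Need ΔY = +$695 billion, so ΔG = ΔY/k = (+$695 billion) × 0.525 ≈ +$365 billion.
The government should increase government purchases by $365 billion.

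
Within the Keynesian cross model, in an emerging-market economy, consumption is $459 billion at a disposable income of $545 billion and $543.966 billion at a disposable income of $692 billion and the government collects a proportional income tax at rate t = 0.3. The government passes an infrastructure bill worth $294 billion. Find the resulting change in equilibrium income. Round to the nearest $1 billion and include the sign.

MPC = ΔC/ΔYd = (543.966 − 459)/(692 − 545) = 84.966/147 = 0.578.
Spending multiplier = 1/(1 − c(1−t)) = 1/(1 − 0.578×0.7) = 1/0.5954 ≈ 1.68.
ΔY = k × ΔG = (+$294 billion) / 0.5954 ≈ +$494 billion.

+$494 billion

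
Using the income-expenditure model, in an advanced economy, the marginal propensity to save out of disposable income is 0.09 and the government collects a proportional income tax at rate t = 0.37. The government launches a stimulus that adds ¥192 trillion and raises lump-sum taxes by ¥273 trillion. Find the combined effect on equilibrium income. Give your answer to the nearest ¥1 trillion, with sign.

−¥132 trillion

MPC = 1 − MPS = 1 − 0.09 = 0.91.
Expenditure multiplier = 1/(1 − c(1−t)) = 1/(1 − 0.91×0.63) = 1/0.4267 ≈ 2.344.
ΔG contributes k·ΔG = (+¥192 trillion) / 0.4267 ≈ +¥450 trillion.
ΔT of +¥273 trillion changes first-round spending by −c·ΔT = −¥248.43 trillion, contributing k·(−c·ΔT) = (−¥248.43 trillion) / 0.4267 ≈ −¥582.2 trillion.
Net ΔY = k(ΔG − c·ΔT) = (−¥56.43 trillion) / 0.4267 ≈ −¥132 trillion.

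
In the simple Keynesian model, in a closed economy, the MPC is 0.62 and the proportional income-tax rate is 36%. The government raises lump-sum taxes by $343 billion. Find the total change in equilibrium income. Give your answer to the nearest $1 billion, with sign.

A lump-sum tax change of +$343 billion shifts disposable income by −$343 billion; first-round consumption changes by −c × ΔT = −0.62 × (+$343 billion) = −$212.66 billion.
Expenditure multiplier = 1/(1 − c(1−t)) = 1/(1 − 0.62×0.64) = 1/0.6032 ≈ 1.658.
The tax multiplier is −c × k ≈ −1.028, so ΔY = k × (−c·ΔT) = (−$212.66 billion) / 0.6032 ≈ −$353 billion.

−$353 billion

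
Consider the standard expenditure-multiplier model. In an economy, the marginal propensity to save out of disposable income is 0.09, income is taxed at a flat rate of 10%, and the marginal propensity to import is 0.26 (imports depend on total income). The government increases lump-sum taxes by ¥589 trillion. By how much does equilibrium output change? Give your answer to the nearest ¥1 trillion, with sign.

MPC = 1 − MPS = 1 − 0.09 = 0.91.
A lump-sum tax change of +¥589 trillion shifts disposable income by −¥589 trillion; first-round consumption changes by −c × ΔT = −0.91 × (+¥589 trillion) = −¥535.99 trillion.
Expenditure multiplier = 1/(1 − c(1−t) + m) = 1/(1 − 0.91×0.9 + 0.26) = 1/0.441 ≈ 2.268.
The tax multiplier is −c × k ≈ −2.063, so ΔY = k × (−c·ΔT) = (−¥535.99 trillion) / 0.441 ≈ −¥1,215 trillion.

−¥1,215 trillion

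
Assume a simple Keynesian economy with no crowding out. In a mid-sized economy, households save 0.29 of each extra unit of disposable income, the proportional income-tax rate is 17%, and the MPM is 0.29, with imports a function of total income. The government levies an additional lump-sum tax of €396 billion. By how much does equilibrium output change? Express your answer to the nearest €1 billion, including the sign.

−€401 billion

MPC = 1 − MPS = 1 − 0.29 = 0.71.
A lump-sum tax change of +€396 billion shifts disposable income by −€396 billion; first-round consumption changes by −c × ΔT = −0.71 × (+€396 billion) = −€281.16 billion.
Expenditure multiplier = 1/(1 − c(1−t) + m) = 1/(1 − 0.71×0.83 + 0.29) = 1/0.7007 ≈ 1.427.
The tax multiplier is −c × k ≈ −1.013, so ΔY = k × (−c·ΔT) = (−€281.16 billion) / 0.7007 ≈ −€401 billion.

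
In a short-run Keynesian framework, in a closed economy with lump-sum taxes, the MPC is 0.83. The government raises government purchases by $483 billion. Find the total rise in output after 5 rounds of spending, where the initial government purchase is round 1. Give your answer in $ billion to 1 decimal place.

Round 1 adds ΔG = $483 billion; each later round is MPC = 0.83 times the previous.
After 5 rounds: 483 + 400.89 + 332.7387 + 276.173121 + 229.22369043 = ΔG·(1 − c^5)/(1 − c) = 483 × (1 − 0.3939040643)/0.17 ≈ $1,722 billion.

$1,722.0 billion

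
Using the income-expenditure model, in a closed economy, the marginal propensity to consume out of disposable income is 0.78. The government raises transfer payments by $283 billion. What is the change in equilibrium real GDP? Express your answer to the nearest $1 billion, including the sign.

The transfer change shifts disposable income by +$283 billion, so first-round consumption changes by c·ΔTR = 0.78 × (+$283 billion) = +$220.74 billion.
Expenditure multiplier = 1/(1 − MPC) = 1/(1 − 0.78) = 1/0.22 ≈ 4.545.
The transfer multiplier is c × k ≈ 3.545, so ΔY = k × (c·ΔTR) = (+$220.74 billion) / 0.22 ≈ +$1,003 billion.

+$1,003 billion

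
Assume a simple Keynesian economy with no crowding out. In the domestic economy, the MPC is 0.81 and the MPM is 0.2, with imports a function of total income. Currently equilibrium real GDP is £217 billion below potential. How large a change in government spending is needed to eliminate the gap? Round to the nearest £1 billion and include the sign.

+£85 billion

Spending multiplier = 1/(1 − c + m) = 1/(1 − 0.81 + 0.2) = 1/0.39 ≈ 2.564.
Need ΔY = +£217 billion, so ΔG = ΔY/k = (+£217 billion) × 0.39 ≈ +£85 billion.
The government should increase government spending by £85 billion.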